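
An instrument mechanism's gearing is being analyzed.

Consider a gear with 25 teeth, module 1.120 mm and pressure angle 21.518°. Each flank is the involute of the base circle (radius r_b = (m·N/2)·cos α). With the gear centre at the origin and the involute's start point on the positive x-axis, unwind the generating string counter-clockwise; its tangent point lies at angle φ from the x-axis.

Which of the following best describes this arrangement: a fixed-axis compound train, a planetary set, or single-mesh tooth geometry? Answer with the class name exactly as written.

single-mesh tooth geometry

class = single-mesh tooth geometry [base-circle involute, m = 1.120, 25T]
classification: single-mesh tooth geometry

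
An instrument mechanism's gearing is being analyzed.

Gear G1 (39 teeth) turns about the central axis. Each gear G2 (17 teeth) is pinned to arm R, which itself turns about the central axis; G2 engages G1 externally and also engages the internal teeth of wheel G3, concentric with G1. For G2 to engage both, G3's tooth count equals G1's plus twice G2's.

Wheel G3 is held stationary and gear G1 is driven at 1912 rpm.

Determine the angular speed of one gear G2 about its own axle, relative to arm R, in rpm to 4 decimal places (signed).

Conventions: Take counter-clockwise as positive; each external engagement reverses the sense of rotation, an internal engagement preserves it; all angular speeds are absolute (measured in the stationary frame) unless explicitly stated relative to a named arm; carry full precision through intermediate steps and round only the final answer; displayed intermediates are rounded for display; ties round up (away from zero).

-2858.9622 rpm

planetary set (39T centre, 17T on arm, 73T internal) — Willis relation
normalise by the input: solve with ω_sun = 1, then scale by 1912 rpm
ring teeth: 39 + 2·17 = 73
39(ω_sun−ω_arm) = −73(ω_ring−ω_arm),  ω_ring = 0, ω_sun = 1
39(1−ω_arm) = −73(0−ω_arm)  ⇒  112·ω_arm = 39  ⇒  ω_arm = 39/112
sun–planet mesh: 39·(1−39/112) = −17·(ω_p−ω_arm)  ⇒  ω_p−ω_arm = -2847/1904
scale: ω_p−ω_arm = -2847/1904 × 1912 rpm = -2858.9622 rpm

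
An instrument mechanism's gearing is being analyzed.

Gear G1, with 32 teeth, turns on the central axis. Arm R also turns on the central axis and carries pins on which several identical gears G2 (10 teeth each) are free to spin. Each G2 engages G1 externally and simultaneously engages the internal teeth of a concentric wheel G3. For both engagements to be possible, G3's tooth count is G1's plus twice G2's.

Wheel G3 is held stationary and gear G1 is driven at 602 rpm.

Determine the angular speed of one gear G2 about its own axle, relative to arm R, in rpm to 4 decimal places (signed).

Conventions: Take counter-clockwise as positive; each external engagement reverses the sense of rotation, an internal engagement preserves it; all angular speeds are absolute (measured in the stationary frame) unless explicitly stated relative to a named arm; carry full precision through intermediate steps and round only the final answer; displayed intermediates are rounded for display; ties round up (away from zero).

recognized (axles ride arm R): planetary set, 32/10/52 teeth
normalise by the input: solve with ω_sun = 1, then scale by 602 rpm
ring teeth: 32 + 2·10 = 52
32(ω_sun−ω_arm) = −52(ω_ring−ω_arm),  ω_ring = 0, ω_sun = 1
32(1−ω_arm) = −52(0−ω_arm)  ⇒  84·ω_arm = 32  ⇒  ω_arm = 8/21
sun–planet mesh: 32·(1−8/21) = −10·(ω_p−ω_arm)  ⇒  ω_p−ω_arm = -208/105
scale: ω_p−ω_arm = -208/105 × 602 rpm = -1192.5333 rpm

-1192.5333 rpm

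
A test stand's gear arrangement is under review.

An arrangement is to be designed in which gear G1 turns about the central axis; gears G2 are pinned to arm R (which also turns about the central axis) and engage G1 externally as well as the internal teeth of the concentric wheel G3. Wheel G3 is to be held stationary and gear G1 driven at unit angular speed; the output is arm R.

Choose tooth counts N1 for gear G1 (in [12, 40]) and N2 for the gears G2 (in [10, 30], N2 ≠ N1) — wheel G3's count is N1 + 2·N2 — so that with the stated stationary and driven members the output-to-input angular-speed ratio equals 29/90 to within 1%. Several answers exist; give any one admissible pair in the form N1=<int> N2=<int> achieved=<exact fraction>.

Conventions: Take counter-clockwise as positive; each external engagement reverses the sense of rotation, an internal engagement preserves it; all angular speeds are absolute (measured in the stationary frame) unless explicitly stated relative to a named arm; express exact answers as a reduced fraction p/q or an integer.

topology: planetary set — design target 29/90, arm = carrier (Willis)
Willis with ω_ring = 0: ω_arm/ω_sun = N1/(N1+N3); set equal to 29/90  ⇒  N3/N1 = 1/(29/90) − 1 = 61/29
N3 = N1 + 2·N2  ⇒  N2/N1 = (N3/N1 − 1)/2 = (61/29 − 1)/2 = 16/29
smallest multiple with N1 ≥ 12 and N2 ≥ 10: k = 1  ⇒  N1 = 1·29 = 29, N2 = 1·16 = 16 (N1 ≤ 40, N2 ≤ 30, N2 ≠ N1 ✓), N3 = 29 + 2·16 = 61
check: N1/(N1+N3) with N1 = 29, N3 = 61 gives 29/90; |achieved − target| = 0 ≤ 29/9000 ✓

N1=29 N2=16 achieved=29/90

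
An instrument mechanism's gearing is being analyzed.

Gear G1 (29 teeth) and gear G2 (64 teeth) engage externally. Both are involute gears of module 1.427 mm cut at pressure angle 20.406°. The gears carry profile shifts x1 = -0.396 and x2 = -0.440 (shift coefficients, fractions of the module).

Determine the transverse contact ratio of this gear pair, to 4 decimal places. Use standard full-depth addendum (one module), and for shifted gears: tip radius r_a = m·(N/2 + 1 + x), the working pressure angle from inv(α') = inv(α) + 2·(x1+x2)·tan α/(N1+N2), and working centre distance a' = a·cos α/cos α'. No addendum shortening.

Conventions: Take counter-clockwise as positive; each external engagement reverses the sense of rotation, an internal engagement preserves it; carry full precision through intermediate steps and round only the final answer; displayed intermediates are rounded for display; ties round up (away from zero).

1.9917

topology: single-mesh involute geometry — m = 1.427, 29T/64T pair
base radii: r_b1 = 19.393015, r_b2 = 42.798378
tip radii: r_a1 = 21.553408, r_a2 = 46.463120
inv(α') = inv(20.406°) + 2·(-0.396-0.440)·tan α/(29+64) = 0.00917570  ⇒  α' = 17.09203°
a' = a·cos α / cos α' = 66.3555·cos 20.406°/cos 17.09203° = 65.065061
action lengths: √(r_a1²−r_b1²) = 9.405337, √(r_a2²−r_b2²) = 18.086470
base pitch p_b = π·m·cos α = 4.201721
CR = (9.405337 + 18.086470 − 65.065061·sin 17.09203°)/4.201721 = 1.991734
contact ratio ≈ 1.9917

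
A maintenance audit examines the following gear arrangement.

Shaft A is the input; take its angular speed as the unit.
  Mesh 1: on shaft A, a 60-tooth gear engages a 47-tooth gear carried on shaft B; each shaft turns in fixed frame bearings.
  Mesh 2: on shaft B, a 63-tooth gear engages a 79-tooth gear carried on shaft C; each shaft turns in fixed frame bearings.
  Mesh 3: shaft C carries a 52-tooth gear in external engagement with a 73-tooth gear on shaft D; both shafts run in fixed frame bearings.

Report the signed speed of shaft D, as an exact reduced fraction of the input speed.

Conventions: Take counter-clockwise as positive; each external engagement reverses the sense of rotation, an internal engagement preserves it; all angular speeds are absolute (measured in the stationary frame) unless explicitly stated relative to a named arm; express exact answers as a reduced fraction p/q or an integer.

3-mesh fixed-axis compound train (all bearings frame-fixed)
mesh 1 [60T→47T]: |ω|/ω_in = 1×60/47 = 60/47, sense flips to −
mesh 2 [63T→79T]: |ω|/ω_in = (60/47)×63/79 = 3780/3713, sense flips to +
mesh 3 [52T→73T]: |ω|/ω_in = (3780/3713)×52/73 = 196560/271049, sense flips to −
signed output speed (× input speed) = -196560/271049

-196560/271049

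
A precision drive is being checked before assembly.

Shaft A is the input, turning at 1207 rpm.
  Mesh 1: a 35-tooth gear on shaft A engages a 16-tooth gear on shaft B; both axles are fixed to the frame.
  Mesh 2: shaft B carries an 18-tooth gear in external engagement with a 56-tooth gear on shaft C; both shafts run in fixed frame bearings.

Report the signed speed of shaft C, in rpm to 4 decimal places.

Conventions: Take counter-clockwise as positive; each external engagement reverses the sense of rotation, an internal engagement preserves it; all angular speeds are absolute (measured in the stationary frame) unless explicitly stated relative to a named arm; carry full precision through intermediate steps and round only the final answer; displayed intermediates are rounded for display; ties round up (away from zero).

topology: fixed-axis compound train — 2 meshes, A→C
mesh 1 [35T→16T]: ω = 1207.0000×35/16 = 2640.3125 rpm, sense flips to −
mesh 2 [18T→56T]: ω = 2640.3125×18/56 = 848.6719 rpm, sense flips to +
signed output speed = +848.6719 rpm

+848.6719 rpm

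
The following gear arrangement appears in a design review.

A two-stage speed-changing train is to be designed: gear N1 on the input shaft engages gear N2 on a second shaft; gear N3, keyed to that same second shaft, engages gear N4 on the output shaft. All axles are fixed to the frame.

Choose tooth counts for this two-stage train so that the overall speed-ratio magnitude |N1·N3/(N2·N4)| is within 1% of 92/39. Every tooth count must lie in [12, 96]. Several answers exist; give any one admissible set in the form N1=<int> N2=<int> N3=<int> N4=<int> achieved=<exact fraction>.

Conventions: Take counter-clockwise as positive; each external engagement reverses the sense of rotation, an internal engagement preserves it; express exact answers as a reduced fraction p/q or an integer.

topology: fixed-axis compound train — 2 stages, target 92/39
target = 92/39 in lowest terms: an exact hit needs N1·N3 = k·92 and N2·N4 = k·39 for one integer k, every count in [12, 96]; additionally prefer no 1:1 stage (N1 ≠ N2, N3 ≠ N4)
k = 1…3: no 1:1-free in-range split of k·92 and k·39 into factor pairs; take k = 4
k = 4: N1·N3 = 368 = 16·23, N2·N4 = 156 = 12·13
achieved = 16·23/(12·13) = 92/39; |achieved − target| = 0 ≤ 23/975 ✓

N1=16 N2=12 N3=23 N4=13 achieved=92/39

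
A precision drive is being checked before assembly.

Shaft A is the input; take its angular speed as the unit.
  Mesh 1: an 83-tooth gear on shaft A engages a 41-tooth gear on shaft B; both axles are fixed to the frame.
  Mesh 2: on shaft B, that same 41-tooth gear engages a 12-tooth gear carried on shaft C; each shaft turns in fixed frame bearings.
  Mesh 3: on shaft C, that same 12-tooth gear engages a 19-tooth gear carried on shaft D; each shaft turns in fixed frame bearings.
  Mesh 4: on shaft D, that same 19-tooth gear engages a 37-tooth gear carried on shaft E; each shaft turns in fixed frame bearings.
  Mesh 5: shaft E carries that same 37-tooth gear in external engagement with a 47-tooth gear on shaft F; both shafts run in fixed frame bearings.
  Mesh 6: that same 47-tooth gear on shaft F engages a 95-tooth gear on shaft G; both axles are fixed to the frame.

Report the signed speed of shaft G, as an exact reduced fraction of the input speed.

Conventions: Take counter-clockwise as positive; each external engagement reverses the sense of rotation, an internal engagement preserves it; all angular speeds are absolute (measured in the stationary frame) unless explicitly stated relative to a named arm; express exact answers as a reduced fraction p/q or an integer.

83/95

6-mesh fixed-axis compound train (all bearings frame-fixed)
mesh 1 [83T→41T]: |ω|/ω_in = 1×83/41 = 83/41, sense flips to −
mesh 2 [41T→12T]: |ω|/ω_in = (83/41)×41/12 = 83/12, sense flips to +
mesh 3 [12T→19T]: |ω|/ω_in = (83/12)×12/19 = 83/19, sense flips to −
mesh 4 [19T→37T]: |ω|/ω_in = (83/19)×19/37 = 83/37, sense flips to +
mesh 5 [37T→47T]: |ω|/ω_in = (83/37)×37/47 = 83/47, sense flips to −
mesh 6 [47T→95T]: |ω|/ω_in = (83/47)×47/95 = 83/95, sense flips to +
signed output speed (× input speed) = 83/95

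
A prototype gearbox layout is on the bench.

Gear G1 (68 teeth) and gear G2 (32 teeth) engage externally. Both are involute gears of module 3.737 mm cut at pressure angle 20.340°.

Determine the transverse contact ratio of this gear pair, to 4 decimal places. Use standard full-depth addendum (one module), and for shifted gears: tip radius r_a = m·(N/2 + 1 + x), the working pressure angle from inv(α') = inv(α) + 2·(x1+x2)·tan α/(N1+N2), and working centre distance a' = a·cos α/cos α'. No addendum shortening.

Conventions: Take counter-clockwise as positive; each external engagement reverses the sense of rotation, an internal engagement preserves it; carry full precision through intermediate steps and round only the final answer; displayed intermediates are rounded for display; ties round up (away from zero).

1.7182

recognized (one external pair, fixed centres): single-mesh tooth geometry, m = 3.737, N1 = 68, N2 = 32
base radii: r_b1 = 119.135489, r_b2 = 56.063759
tip radii: r_a1 = 130.795000, r_a2 = 63.529000
no profile shift: α' = α, a' = a
action lengths: √(r_a1²−r_b1²) = 53.982102, √(r_a2²−r_b2²) = 29.879570
base pitch p_b = π·m·cos α = 11.008093
CR = (53.982102 + 29.879570 − 186.850000·sin 20.34000°)/11.008093 = 1.718228
contact ratio ≈ 1.7182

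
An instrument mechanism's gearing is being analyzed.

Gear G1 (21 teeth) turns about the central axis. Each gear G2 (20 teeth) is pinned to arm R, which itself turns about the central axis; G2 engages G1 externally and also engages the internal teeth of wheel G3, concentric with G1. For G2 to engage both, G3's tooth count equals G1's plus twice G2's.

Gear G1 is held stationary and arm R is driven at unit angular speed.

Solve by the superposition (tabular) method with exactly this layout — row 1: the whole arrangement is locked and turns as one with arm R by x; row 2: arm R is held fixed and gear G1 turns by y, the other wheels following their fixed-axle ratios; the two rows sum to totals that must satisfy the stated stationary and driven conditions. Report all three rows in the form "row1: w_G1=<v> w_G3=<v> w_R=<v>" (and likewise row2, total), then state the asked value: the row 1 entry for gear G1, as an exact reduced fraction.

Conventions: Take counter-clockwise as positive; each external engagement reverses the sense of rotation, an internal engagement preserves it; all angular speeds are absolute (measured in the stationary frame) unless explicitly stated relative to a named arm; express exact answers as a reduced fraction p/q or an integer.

row1: w_G1=1 w_G3=1 w_R=1
row2: w_G1=-1 w_G3=21/61 w_R=0
total: w_G1=0 w_G3=82/61 w_R=1
asked value: 1

topology: planetary set — G1 21T / G2 20T / G3 61T, arm = carrier (Willis)
row 1 — lock + rotate with arm: ω_sun = ω_ring = ω_arm = x
superposition row 2 [arm held]: sun y, ring −(21/61)·y, arm 0
boundary: total ω_sun = x + y = 0 and total ω_arm = x = 1  ⇒  y = -1, x = 1
row 2 ring = −(21/61)·(-1) = 21/61
totals (row 1 + row 2): sun 1 + (-1) = 0, ring 1 + 21/61 = 82/61, arm 1 + 0 = 1
asked cell (row1, sun) = 1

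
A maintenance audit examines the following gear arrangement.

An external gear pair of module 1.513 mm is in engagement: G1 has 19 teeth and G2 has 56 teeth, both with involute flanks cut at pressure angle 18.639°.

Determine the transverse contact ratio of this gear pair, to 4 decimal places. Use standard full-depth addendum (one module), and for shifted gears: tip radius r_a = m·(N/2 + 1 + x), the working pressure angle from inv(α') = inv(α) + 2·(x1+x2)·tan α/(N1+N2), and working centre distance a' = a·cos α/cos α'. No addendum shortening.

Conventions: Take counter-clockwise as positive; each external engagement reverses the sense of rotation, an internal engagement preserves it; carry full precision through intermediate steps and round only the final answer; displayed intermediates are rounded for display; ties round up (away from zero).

recognized (one external pair, fixed centres): single-mesh tooth geometry, m = 1.513, N1 = 19, N2 = 56
base radii: r_b1 = 13.619625, r_b2 = 40.142054
tip radii: r_a1 = 15.886500, r_a2 = 43.877000
no profile shift: α' = α, a' = a
action lengths: √(r_a1²−r_b1²) = 8.178428, √(r_a2²−r_b2²) = 17.714588
base pitch p_b = π·m·cos α = 4.503928
CR = (8.178428 + 17.714588 − 56.737500·sin 18.63900°)/4.503928 = 1.722821
contact ratio ≈ 1.7228

1.7228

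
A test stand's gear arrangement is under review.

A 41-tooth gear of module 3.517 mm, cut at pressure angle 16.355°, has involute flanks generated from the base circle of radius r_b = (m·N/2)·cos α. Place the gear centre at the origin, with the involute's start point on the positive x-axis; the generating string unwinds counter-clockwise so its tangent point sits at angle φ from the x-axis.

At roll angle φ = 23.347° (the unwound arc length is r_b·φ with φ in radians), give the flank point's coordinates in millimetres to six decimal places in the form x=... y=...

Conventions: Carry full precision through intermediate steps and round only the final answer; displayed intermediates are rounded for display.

x=74.688309 y=1.534486

single-mesh involute tooth geometry (41T wheel at module 3.517)
pitch radius r_p = m·N/2 = 3.517·41/2 = 72.098500
base radius r_b = r_p·cos α = 72.098500·cos 16.355° = 69.181065
roll angle φ = 23.347° = 0.40748202 rad
x = r_b·(cos φ + φ·sin φ) = 74.688309
y = r_b·(sin φ − φ·cos φ) = 1.534486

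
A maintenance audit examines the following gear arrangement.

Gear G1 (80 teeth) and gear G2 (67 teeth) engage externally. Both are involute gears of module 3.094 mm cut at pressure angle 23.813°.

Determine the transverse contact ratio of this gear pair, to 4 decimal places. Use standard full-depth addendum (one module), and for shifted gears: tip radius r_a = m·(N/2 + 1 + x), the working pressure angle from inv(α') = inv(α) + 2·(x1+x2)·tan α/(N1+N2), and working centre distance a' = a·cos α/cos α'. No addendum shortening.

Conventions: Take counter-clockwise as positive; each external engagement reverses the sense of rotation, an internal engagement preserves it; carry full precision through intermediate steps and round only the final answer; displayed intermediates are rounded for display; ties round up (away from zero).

topology: single-mesh involute geometry — m = 3.094, 80T/67T pair
base radii: r_b1 = 113.224074, r_b2 = 94.825162
tip radii: r_a1 = 126.854000, r_a2 = 106.743000
no profile shift: α' = α, a' = a
action lengths: √(r_a1²−r_b1²) = 57.203552, √(r_a2²−r_b2²) = 49.012822
base pitch p_b = π·m·cos α = 8.892598
CR = (57.203552 + 49.012822 − 227.409000·sin 23.81300°)/8.892598 = 1.619249
contact ratio ≈ 1.6192

1.6192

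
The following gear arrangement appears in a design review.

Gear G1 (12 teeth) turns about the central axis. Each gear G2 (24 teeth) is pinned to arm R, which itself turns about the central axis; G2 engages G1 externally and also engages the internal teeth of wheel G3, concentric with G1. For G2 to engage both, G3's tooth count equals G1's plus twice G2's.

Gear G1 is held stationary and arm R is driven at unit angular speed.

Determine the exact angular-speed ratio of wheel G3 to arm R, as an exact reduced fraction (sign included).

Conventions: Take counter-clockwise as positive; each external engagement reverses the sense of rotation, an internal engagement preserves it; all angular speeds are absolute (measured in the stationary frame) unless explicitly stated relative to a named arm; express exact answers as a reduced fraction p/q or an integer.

6/5

planetary set (12T centre, 24T on arm, 60T internal) — Willis relation
ring teeth: 12 + 2·24 = 60
12(ω_sun−ω_arm) = −60(ω_ring−ω_arm),  ω_sun = 0, ω_arm = 1
ω_ring = 1 − (12/60)(0−1) = 6/5
ω_out/ω_in = 6/5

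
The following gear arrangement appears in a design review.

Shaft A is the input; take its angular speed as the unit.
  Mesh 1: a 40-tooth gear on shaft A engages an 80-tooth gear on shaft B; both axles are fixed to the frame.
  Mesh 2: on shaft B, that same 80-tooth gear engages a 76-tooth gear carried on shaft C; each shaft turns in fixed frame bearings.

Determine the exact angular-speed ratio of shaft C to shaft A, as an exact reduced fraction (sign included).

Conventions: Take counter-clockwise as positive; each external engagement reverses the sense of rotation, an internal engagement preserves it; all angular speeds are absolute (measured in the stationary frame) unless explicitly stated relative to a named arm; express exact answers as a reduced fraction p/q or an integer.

10/19

class = fixed-axis compound train [2 meshes; 2 ratios multiply, 2 sense flips]
mesh 1 [40T→80T]: running ratio 1/2, sense −
mesh 2 [80T→76T]: running ratio 10/19, sense +
ω_out/ω_in = 10/19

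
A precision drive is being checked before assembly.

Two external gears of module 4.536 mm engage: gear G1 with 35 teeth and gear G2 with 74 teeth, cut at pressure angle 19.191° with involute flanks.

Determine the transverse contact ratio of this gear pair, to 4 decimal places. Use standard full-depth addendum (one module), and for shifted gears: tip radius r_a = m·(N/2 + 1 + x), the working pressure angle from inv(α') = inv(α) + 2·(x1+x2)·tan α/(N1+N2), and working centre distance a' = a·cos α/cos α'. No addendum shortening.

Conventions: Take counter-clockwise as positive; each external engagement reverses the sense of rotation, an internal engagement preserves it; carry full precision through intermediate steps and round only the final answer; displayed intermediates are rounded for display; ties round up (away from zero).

recognized (one external pair, fixed centres): single-mesh tooth geometry, m = 4.536, N1 = 35, N2 = 74
base radii: r_b1 = 74.968696, r_b2 = 158.505243
tip radii: r_a1 = 83.916000, r_a2 = 172.368000
no profile shift: α' = α, a' = a
action lengths: √(r_a1²−r_b1²) = 37.703974, √(r_a2²−r_b2²) = 67.726032
base pitch p_b = π·m·cos α = 13.458349
CR = (37.703974 + 67.726032 − 247.212000·sin 19.19100°)/13.458349 = 1.795681
contact ratio ≈ 1.7957

1.7957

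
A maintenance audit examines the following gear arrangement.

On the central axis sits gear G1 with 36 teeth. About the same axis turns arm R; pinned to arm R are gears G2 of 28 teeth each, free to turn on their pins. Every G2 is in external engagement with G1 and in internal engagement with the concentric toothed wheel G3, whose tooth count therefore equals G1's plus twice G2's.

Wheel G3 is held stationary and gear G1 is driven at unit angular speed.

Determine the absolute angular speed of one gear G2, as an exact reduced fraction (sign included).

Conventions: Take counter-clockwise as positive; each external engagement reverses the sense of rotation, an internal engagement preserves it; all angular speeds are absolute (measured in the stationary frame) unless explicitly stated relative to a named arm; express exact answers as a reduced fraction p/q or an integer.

topology: planetary set — G1 36T / G2 28T / G3 92T, arm = carrier (Willis)
ring teeth: 36 + 2·28 = 92
36(ω_sun−ω_arm) = −92(ω_ring−ω_arm),  ω_ring = 0, ω_sun = 1
36(1−ω_arm) = −92(0−ω_arm)  ⇒  128·ω_arm = 36  ⇒  ω_arm = 9/32
sun–planet mesh: 36·(1−9/32) = −28·(ω_p−ω_arm)  ⇒  ω_p−ω_arm = -207/224
ω_p = 9/32 − 207/224 = -9/14
exact speed ratio = -9/14

-9/14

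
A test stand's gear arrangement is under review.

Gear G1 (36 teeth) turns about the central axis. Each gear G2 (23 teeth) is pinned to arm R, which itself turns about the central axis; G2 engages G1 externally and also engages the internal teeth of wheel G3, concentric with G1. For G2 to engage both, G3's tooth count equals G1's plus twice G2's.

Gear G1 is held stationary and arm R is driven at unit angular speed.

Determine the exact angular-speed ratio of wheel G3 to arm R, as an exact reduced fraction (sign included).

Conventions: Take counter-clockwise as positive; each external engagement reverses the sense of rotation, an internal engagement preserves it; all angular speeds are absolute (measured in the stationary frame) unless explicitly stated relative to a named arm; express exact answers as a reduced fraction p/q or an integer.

59/41

recognized (axles ride arm R): planetary set, 36/23/82 teeth
ring teeth: 36 + 2·23 = 82
36(ω_sun−ω_arm) = −82(ω_ring−ω_arm),  ω_sun = 0, ω_arm = 1
ω_ring = 1 − (36/82)(0−1) = 59/41
ω_out/ω_in = 59/41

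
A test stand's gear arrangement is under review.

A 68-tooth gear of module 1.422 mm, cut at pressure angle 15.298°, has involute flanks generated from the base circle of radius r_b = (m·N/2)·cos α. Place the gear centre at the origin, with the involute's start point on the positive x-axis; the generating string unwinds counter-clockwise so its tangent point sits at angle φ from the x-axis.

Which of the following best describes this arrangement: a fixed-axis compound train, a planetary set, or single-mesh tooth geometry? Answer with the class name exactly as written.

recognized (one wheel, involute flank): single-mesh tooth geometry, m = 1.422, N = 68
classification: single-mesh tooth geometry

single-mesh tooth geometry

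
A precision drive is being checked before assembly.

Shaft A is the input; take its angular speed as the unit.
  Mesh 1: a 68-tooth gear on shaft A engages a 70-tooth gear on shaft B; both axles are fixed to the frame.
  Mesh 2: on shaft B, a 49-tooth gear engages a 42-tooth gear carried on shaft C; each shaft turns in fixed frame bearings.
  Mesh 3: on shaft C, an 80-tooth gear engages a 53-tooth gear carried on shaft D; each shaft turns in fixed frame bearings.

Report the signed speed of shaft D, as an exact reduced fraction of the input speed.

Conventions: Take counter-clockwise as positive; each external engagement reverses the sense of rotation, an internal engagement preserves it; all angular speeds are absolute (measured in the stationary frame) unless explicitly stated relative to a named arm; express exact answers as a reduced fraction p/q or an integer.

3-mesh fixed-axis compound train (all bearings frame-fixed)
mesh 1 [68T→70T]: |ω|/ω_in = 1×68/70 = 34/35, sense flips to −
mesh 2 [49T→42T]: |ω|/ω_in = (34/35)×49/42 = 17/15, sense flips to +
mesh 3 [80T→53T]: |ω|/ω_in = (17/15)×80/53 = 272/159, sense flips to −
signed output speed (× input speed) = -272/159

-272/159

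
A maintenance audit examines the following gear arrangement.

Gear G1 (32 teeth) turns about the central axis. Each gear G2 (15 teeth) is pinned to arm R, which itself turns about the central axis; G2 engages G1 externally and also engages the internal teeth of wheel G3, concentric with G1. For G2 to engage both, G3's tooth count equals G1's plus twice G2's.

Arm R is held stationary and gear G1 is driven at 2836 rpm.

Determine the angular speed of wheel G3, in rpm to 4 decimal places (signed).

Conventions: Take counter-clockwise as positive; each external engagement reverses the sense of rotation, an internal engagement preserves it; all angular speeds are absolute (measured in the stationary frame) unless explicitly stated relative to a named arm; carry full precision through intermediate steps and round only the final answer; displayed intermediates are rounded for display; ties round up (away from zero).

recognized (axles ride arm R): planetary set, 32/15/62 teeth
normalise by the input: solve with ω_sun = 1, then scale by 2836 rpm
ring teeth: 32 + 2·15 = 62
32(ω_sun−ω_arm) = −62(ω_ring−ω_arm),  ω_arm = 0, ω_sun = 1
ω_ring = 0 − (32/62)(1−0) = -16/31
scale: ω_ring = -16/31 × 2836 rpm = -1463.7419 rpm

-1463.7419 rpm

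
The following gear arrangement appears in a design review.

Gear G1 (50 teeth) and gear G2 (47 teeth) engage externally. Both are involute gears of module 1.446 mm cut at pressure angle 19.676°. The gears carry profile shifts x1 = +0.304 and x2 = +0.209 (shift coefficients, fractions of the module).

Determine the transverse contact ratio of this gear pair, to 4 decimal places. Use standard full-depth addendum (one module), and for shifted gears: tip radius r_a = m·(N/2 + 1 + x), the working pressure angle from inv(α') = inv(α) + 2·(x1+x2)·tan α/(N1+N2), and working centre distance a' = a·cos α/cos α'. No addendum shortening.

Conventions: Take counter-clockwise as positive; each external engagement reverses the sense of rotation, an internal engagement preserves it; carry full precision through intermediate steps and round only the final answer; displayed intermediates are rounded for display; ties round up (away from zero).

class = single-mesh tooth geometry [involute pair 50T × 47T, m = 1.446]
base radii: r_b1 = 34.039262, r_b2 = 31.996906
tip radii: r_a1 = 38.035584, r_a2 = 35.729214
inv(α') = inv(19.676°) + 2·(+0.304+0.209)·tan α/(50+47) = 0.01795058  ⇒  α' = 21.23267°
a' = a·cos α / cos α' = 70.1310·cos 19.676°/cos 21.23267° = 70.845331
action lengths: √(r_a1²−r_b1²) = 16.971574, √(r_a2²−r_b2²) = 15.898891
base pitch p_b = π·m·cos α = 4.277500
CR = (16.971574 + 15.898891 − 70.845331·sin 21.23267°)/4.277500 = 1.686357
contact ratio ≈ 1.6864

1.6864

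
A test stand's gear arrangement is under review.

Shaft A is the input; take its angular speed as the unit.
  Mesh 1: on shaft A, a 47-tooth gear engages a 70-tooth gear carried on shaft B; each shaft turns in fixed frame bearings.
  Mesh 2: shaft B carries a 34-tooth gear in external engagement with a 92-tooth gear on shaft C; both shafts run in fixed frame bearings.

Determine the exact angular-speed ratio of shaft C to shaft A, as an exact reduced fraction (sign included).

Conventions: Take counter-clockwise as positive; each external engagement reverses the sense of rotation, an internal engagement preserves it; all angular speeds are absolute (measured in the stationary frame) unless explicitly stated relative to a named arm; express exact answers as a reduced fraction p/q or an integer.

799/3220

class = fixed-axis compound train [2 meshes; 2 ratios multiply, 2 sense flips]
mesh 1 [47T→70T]: running ratio 47/70, sense −
mesh 2 [34T→92T]: running ratio 799/3220, sense +
ω_out/ω_in = 799/3220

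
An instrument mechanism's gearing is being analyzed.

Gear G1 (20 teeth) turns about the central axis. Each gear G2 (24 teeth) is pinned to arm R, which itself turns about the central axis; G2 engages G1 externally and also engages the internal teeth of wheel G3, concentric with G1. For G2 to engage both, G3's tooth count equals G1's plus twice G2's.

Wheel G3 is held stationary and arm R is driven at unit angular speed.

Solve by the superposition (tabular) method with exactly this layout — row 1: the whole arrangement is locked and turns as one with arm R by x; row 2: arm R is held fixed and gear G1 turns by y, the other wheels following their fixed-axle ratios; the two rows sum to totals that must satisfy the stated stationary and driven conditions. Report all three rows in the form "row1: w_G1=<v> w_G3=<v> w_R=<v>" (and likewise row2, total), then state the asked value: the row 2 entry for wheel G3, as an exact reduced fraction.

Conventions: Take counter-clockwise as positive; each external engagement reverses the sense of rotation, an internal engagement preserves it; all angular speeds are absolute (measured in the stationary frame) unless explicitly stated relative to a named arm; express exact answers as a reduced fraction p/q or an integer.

row1: w_G1=1 w_G3=1 w_R=1
row2: w_G1=17/5 w_G3=-1 w_R=0
total: w_G1=22/5 w_G3=0 w_R=1
asked value: -1

class = planetary set [G3 = 20+2·24 = 68; Willis about the carrier]
superposition row 1 [locked train]: every member turns x
row 2: sun turns y, ring = −(20/68)·y, arm 0
boundary: total ω_ring = x − (20/68)·y = 0 and total ω_arm = x = 1  ⇒  y = 17/5, x = 1
row 2 ring = −(20/68)·17/5 = -1
totals (row 1 + row 2): sun 1 + 17/5 = 22/5, ring 1 + (-1) = 0, arm 1 + 0 = 1
asked cell (row2, ring) = -1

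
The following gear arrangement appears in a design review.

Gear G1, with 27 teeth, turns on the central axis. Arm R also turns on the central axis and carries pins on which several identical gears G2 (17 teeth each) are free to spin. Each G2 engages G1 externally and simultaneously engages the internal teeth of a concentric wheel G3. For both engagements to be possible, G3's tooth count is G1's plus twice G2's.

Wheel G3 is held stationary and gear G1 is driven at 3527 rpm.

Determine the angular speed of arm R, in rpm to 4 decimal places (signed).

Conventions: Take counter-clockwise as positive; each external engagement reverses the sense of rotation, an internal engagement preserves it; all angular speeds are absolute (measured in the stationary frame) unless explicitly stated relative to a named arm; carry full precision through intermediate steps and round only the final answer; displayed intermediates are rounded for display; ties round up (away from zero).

class = planetary set [G3 = 27+2·17 = 61; Willis about the carrier]
normalise by the input: solve with ω_sun = 1, then scale by 3527 rpm
ring teeth: 27 + 2·17 = 61
27(ω_sun−ω_arm) = −61(ω_ring−ω_arm),  ω_ring = 0, ω_sun = 1
27(1−ω_arm) = −61(0−ω_arm)  ⇒  88·ω_arm = 27  ⇒  ω_arm = 27/88
scale: ω_arm = 27/88 × 3527 rpm = +1082.1477 rpm

+1082.1477 rpm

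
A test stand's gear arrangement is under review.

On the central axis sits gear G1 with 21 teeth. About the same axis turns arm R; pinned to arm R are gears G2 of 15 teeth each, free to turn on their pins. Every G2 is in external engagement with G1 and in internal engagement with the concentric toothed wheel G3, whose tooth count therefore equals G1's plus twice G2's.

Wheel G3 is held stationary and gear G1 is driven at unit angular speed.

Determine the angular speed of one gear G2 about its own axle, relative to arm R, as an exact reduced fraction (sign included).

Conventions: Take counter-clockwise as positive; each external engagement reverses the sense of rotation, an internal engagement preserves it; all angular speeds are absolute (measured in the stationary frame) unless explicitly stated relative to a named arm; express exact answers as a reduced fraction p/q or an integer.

class = planetary set [G3 = 21+2·15 = 51; Willis about the carrier]
ring teeth: 21 + 2·15 = 51
21(ω_sun−ω_arm) = −51(ω_ring−ω_arm),  ω_ring = 0, ω_sun = 1
21(1−ω_arm) = −51(0−ω_arm)  ⇒  72·ω_arm = 21  ⇒  ω_arm = 7/24
sun–planet mesh: 21·(1−7/24) = −15·(ω_p−ω_arm)  ⇒  ω_p−ω_arm = -119/120
exact speed ratio = -119/120

-119/120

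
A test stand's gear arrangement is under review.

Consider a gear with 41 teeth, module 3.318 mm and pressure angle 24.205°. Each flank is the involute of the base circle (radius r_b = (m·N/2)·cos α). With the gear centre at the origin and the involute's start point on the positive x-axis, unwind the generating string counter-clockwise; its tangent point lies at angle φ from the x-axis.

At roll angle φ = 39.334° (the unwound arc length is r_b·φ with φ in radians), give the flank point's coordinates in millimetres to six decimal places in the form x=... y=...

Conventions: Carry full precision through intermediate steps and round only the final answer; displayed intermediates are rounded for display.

single-mesh involute tooth geometry (41T wheel at module 3.318)
pitch radius r_p = m·N/2 = 3.318·41/2 = 68.019000
base radius r_b = r_p·cos α = 68.019000·cos 24.205° = 62.039065
roll angle φ = 39.334° = 0.68650781 rad
x = r_b·(cos φ + φ·sin φ) = 74.980433
y = r_b·(sin φ − φ·cos φ) = 6.380764

x=74.980433 y=6.380764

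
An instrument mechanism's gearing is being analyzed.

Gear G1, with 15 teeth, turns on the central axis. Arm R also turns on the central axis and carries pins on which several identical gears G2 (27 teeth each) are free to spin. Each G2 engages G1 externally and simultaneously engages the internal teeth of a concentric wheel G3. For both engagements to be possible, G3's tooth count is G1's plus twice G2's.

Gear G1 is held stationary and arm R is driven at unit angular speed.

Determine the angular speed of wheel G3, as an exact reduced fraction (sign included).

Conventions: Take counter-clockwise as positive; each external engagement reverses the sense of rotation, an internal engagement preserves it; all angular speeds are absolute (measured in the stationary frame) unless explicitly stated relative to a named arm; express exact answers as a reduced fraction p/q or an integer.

28/23

topology: planetary set — G1 15T / G2 27T / G3 69T, arm = carrier (Willis)
ring teeth: 15 + 2·27 = 69
15(ω_sun−ω_arm) = −69(ω_ring−ω_arm),  ω_sun = 0, ω_arm = 1
ω_ring = 1 − (15/69)(0−1) = 28/23
exact speed ratio = 28/23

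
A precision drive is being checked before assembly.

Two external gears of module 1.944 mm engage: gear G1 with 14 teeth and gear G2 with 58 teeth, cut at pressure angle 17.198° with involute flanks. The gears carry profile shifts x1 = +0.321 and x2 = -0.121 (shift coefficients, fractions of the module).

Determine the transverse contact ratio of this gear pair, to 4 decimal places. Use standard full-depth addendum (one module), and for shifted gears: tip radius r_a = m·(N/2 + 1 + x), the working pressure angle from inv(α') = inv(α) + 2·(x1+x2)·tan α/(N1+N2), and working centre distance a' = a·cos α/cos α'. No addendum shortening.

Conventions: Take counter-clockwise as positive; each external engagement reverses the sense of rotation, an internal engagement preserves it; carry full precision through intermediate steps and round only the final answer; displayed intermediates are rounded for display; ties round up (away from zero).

recognized (one external pair, fixed centres): single-mesh tooth geometry, m = 1.944, N1 = 14, N2 = 58
base radii: r_b1 = 12.999568, r_b2 = 53.855355
tip radii: r_a1 = 16.176024, r_a2 = 58.084776
inv(α') = inv(17.198°) + 2·(+0.321-0.121)·tan α/(14+58) = 0.01107125  ⇒  α' = 18.16702°
a' = a·cos α / cos α' = 69.9840·cos 17.198°/cos 18.16702° = 70.362371
action lengths: √(r_a1²−r_b1²) = 9.626784, √(r_a2²−r_b2²) = 21.758721
base pitch p_b = π·m·cos α = 5.834193
CR = (9.626784 + 21.758721 − 70.362371·sin 18.16702°)/5.834193 = 1.619308
contact ratio ≈ 1.6193

1.6193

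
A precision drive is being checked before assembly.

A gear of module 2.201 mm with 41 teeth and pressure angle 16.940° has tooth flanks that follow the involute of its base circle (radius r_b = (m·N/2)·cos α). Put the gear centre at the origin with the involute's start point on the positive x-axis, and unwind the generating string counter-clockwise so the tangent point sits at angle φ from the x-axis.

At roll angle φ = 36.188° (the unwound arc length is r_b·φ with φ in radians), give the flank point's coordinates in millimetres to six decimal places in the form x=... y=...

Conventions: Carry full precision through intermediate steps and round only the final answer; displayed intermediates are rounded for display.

recognized (one wheel, involute flank): single-mesh tooth geometry, m = 2.201, N = 41
pitch radius r_p = m·N/2 = 2.201·41/2 = 45.120500
base radius r_b = r_p·cos α = 45.120500·cos 16.940° = 43.162740
roll angle φ = 36.188° = 0.63159975 rad
x = r_b·(cos φ + φ·sin φ) = 50.932189
y = r_b·(sin φ − φ·cos φ) = 3.482482

x=50.932189 y=3.482482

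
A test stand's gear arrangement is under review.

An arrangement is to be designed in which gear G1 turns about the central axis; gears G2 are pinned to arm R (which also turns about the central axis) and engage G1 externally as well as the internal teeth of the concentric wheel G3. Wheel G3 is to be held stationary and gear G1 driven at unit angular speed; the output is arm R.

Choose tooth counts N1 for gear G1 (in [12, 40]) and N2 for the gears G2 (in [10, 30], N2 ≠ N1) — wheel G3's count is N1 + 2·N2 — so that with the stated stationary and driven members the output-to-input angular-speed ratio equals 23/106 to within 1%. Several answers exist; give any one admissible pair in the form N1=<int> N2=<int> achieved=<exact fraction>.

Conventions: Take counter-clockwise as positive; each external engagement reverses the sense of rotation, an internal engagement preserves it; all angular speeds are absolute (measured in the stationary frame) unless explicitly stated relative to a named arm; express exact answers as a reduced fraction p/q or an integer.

N1=23 N2=30 achieved=23/106

class = planetary set [ratio 23/106 wanted; Willis about the carrier]
Willis with ω_ring = 0: ω_arm/ω_sun = N1/(N1+N3); set equal to 23/106  ⇒  N3/N1 = 1/(23/106) − 1 = 83/23
N3 = N1 + 2·N2  ⇒  N2/N1 = (N3/N1 − 1)/2 = (83/23 − 1)/2 = 30/23
smallest multiple with N1 ≥ 12 and N2 ≥ 10: k = 1  ⇒  N1 = 1·23 = 23, N2 = 1·30 = 30 (N1 ≤ 40, N2 ≤ 30, N2 ≠ N1 ✓), N3 = 23 + 2·30 = 83
check: N1/(N1+N3) with N1 = 23, N3 = 83 gives 23/106; |achieved − target| = 0 ≤ 23/10600 ✓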